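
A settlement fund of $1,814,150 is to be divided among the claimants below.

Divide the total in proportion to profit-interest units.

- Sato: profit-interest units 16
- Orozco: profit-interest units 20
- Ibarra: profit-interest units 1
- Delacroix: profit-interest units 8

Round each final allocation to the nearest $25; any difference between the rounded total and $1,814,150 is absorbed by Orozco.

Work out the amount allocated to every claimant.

Sato: $645,025; Orozco: $806,275; Ibarra: $40,325; Delacroix: $322,525

Total profit-interest units = 45.
Raw shares: Sato 16/45 × $1,814,150 = 645,031.11; Orozco 20/45 × $1,814,150 = 806,288.89; Ibarra 1/45 × $1,814,150 = 40,314.44; Delacroix 8/45 × $1,814,150 = 322,515.56.
After rounding ($25): Sato $645,025; Orozco $806,300; Ibarra $40,325; Delacroix $322,525. Sum = $1,814,175.
Difference $1,814,150 − $1,814,175 = −$25 applied to Orozco: Orozco becomes $806,275.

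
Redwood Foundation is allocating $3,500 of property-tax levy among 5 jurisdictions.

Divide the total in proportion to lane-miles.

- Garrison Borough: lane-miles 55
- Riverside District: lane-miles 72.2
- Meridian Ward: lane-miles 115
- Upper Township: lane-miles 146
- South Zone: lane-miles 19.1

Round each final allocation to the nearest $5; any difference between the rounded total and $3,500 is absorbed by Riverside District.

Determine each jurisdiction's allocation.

Garrison Borough: $475; Riverside District: $615; Meridian Ward: $990; Upper Township: $1,255; South Zone: $165

Combined lane-miles = 407.3.
Proportional shares: Garrison Borough 55/407.3 × $3,500 = 472.62; Riverside District 72.2/407.3 × $3,500 = 620.43; Meridian Ward 115/407.3 × $3,500 = 988.22; Upper Township 146/407.3 × $3,500 = 1,254.60; South Zone 19.1/407.3 × $3,500 = 164.13.
At nearest $5: Garrison Borough $475; Riverside District $620; Meridian Ward $990; Upper Township $1,255; South Zone $165. Sum = $3,505.
Difference $3,500 − $3,505 = −$5 applied to Riverside District: Riverside District becomes $615.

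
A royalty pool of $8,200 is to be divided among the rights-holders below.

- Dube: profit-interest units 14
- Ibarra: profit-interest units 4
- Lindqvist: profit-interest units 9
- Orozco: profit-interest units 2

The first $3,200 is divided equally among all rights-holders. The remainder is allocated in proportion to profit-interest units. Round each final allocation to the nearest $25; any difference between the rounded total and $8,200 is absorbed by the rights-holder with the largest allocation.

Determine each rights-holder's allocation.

$3,200 shared equally gives $800 per rights-holder.
Remainder $5,000 by profit-interest units (total 29): Dube 2,413.79 → $2,425; Ibarra 689.66 → $700; Lindqvist 1,551.72 → $1,550; Orozco 344.83 → $350.
Rounding difference −$25 on remainder applied to Dube.
Totals: Dube $800 + $2,400 = $3,200; Ibarra $800 + $700 = $1,500; Lindqvist $800 + $1,550 = $2,350; Orozco $800 + $350 = $1,150.

Dube: $3,200; Ibarra: $1,500; Lindqvist: $2,350; Orozco: $1,150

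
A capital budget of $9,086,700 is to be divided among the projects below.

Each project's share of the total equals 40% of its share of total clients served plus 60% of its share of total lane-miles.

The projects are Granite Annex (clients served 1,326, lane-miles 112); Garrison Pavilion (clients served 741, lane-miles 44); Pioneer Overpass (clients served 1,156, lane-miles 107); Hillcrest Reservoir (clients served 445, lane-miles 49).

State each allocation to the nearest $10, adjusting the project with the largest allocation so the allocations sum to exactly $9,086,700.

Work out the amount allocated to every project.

Granite Annex: $3,271,100 · Garrison Pavilion: $1,503,140 · Pioneer Overpass: $3,015,260 · Hillcrest Reservoir: $1,297,200

Clients served total 3,668; lane-miles total 312.
Composite weights (40% clients served + 60% lane-miles): Granite Annex 0.3600; Garrison Pavilion 0.1654; Pioneer Overpass 0.3318; Hillcrest Reservoir 0.1428.
Unrounded shares: Granite Annex 3,271,090.04; Garrison Pavilion 1,503,143.39; Pioneer Overpass 3,015,262.20; Hillcrest Reservoir 1,297,204.36.
After rounding ($10): Granite Annex $3,271,090; Garrison Pavilion $1,503,140; Pioneer Overpass $3,015,260; Hillcrest Reservoir $1,297,200. Sum = $9,086,690.
Difference $9,086,700 − $9,086,690 = +$10 applied to largest allocation (Granite Annex): Granite Annex becomes $3,271,100.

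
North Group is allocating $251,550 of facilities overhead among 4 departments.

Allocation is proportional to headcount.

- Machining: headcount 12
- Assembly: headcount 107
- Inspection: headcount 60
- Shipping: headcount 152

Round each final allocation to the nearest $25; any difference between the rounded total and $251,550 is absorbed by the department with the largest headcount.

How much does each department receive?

Machining: $9,125 · Assembly: $81,325 · Inspection: $45,600 · Shipping: $115,500

Headcount total: 331.
Pro-rata amounts: Machining 12/331 × $251,550 = 9,119.64; Assembly 107/331 × $251,550 = 81,316.77; Inspection 60/331 × $251,550 = 45,598.19; Shipping 152/331 × $251,550 = 115,515.41.
Rounded to nearest $25: Machining $9,125; Assembly $81,325; Inspection $45,600; Shipping $115,525. Sum = $251,575.
Difference $251,550 − $251,575 = −$25 applied to largest headcount (Shipping): Shipping becomes $115,500.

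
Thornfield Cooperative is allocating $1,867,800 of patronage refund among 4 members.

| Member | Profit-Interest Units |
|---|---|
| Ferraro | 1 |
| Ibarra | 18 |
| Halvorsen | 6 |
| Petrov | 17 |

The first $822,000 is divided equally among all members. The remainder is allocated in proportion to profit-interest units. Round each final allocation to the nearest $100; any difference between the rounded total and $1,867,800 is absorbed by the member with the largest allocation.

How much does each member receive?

Ferraro: $230,400 | Ibarra: $653,700 | Halvorsen: $354,900 | Petrov: $628,800

$822,000 shared equally gives $205,500 per member.
Remainder $1,045,800 by profit-interest units (total 42): Ferraro 24,900.00 → $24,900; Ibarra 448,200.00 → $448,200; Halvorsen 149,400.00 → $149,400; Petrov 423,300.00 → $423,300.
Totals: Ferraro $205,500 + $24,900 = $230,400; Ibarra $205,500 + $448,200 = $653,700; Halvorsen $205,500 + $149,400 = $354,900; Petrov $205,500 + $423,300 = $628,800.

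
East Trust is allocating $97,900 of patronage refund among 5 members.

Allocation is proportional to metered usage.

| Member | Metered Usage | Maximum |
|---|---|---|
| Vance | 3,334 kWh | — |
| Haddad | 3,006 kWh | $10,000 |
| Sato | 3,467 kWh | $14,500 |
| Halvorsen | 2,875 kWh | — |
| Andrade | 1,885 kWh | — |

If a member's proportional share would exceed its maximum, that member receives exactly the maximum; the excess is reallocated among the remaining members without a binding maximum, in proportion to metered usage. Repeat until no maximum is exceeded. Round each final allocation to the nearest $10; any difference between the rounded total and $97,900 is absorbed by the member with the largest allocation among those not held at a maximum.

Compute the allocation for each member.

Sum of metered usage: 14,567.
Proportional shares (ignoring caps): Vance 22,406.71; Haddad 20,202.33; Sato 23,300.56; Halvorsen 19,321.93; Andrade 12,668.46.
Capped: Haddad ($10,000), Sato ($14,500); residual $73,400 reallocated over remaining metered usage 8,094.
Remaining shares: Vance 30,234.20 → $30,230; Halvorsen 26,071.78 → $26,070; Andrade 17,094.02 → $17,090.
Rounding difference +$10 applied to Vance → $30,240.

Vance: $30,240; Haddad: $10,000; Sato: $14,500; Halvorsen: $26,070; Andrade: $17,090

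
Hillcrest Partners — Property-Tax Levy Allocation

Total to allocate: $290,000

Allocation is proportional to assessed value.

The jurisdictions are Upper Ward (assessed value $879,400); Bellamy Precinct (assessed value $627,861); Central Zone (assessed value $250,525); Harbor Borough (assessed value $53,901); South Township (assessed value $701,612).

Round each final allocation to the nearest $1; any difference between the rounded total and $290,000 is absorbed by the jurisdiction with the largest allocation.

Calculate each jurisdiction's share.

Upper Ward: $101,472 | Bellamy Precinct: $72,446 | Central Zone: $28,907 | Harbor Borough: $6,219 | South Township: $80,956

Total assessed value = 2,513,299.
Pro-rata amounts: Upper Ward 879,400/2,513,299 × $290,000 = 101,470.62; Bellamy Precinct 627,861/2,513,299 × $290,000 = 72,446.49; Central Zone 250,525/2,513,299 × $290,000 = 28,907.13; Harbor Borough 53,901/2,513,299 × $290,000 = 6,219.43; South Township 701,612/2,513,299 × $290,000 = 80,956.34.
At nearest $1: Upper Ward $101,471; Bellamy Precinct $72,446; Central Zone $28,907; Harbor Borough $6,219; South Township $80,956. Sum = $289,999.
Difference $290,000 − $289,999 = +$1 applied to largest allocation (Upper Ward): Upper Ward becomes $101,472.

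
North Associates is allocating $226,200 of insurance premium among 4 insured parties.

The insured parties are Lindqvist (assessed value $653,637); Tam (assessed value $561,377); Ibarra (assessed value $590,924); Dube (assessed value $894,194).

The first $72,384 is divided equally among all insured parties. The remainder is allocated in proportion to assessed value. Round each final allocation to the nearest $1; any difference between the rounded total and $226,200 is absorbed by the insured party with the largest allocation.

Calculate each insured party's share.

$72,384 shared equally gives $18,096 per insured party.
Remainder $153,816 by assessed value (total 2,700,132): Lindqvist 37,235.15 → $37,235; Tam 31,979.46 → $31,979; Ibarra 33,662.64 → $33,663; Dube 50,938.75 → $50,939.
Totals: Lindqvist $18,096 + $37,235 = $55,331; Tam $18,096 + $31,979 = $50,075; Ibarra $18,096 + $33,663 = $51,759; Dube $18,096 + $50,939 = $69,035.

Lindqvist: $55,331 · Tam: $50,075 · Ibarra: $51,759 · Dube: $69,035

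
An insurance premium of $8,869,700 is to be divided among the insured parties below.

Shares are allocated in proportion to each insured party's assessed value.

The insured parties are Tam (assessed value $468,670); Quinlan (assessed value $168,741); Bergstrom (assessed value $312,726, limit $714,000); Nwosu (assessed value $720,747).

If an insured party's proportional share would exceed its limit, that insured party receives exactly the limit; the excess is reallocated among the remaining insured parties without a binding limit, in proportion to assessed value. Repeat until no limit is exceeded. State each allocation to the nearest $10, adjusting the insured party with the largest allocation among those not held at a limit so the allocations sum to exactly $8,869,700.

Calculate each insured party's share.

Combined assessed value = 1,670,884.
Pro-rata shares before constraints: Tam 2,487,882.04; Quinlan 895,742.64; Bergstrom 1,660,070.84; Nwosu 3,826,004.48.
Held at cap: Bergstrom ($714,000); residual $8,155,700 reallocated over remaining assessed value 1,358,158.
Redistributed shares: Tam 2,814,349.96 → $2,814,350; Quinlan 1,013,284.89 → $1,013,280; Nwosu 4,328,065.15 → $4,328,070.

Tam: $2,814,350 | Quinlan: $1,013,280 | Bergstrom: $714,000 | Nwosu: $4,328,070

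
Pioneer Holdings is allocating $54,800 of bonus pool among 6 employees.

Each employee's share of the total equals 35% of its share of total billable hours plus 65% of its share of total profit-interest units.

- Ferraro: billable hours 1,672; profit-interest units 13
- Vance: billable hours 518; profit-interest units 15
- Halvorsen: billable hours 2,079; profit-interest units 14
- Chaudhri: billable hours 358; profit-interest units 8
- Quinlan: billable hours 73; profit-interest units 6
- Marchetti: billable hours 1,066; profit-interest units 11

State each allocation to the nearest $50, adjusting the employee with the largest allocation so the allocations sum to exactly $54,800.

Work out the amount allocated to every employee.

Ferraro: $12,450; Vance: $9,700; Halvorsen: $14,350; Chaudhri: $5,450; Quinlan: $3,450; Marchetti: $9,400

Billable hours total 5,766; profit-interest units total 67.
Composite weights (35% billable hours + 65% profit-interest units): Ferraro 0.2276; Vance 0.1770; Halvorsen 0.2620; Chaudhri 0.0993; Quinlan 0.0626; Marchetti 0.1714.
Proportional shares: Ferraro 12,473.08; Vance 9,697.70; Halvorsen 14,358.56; Chaudhri 5,443.98; Quinlan 3,432.68; Marchetti 9,394.00.
Rounded to nearest $50: Ferraro $12,450; Vance $9,700; Halvorsen $14,350; Chaudhri $5,450; Quinlan $3,450; Marchetti $9,400. Sum = $54,800.
Sum already equals the total — no adjustment.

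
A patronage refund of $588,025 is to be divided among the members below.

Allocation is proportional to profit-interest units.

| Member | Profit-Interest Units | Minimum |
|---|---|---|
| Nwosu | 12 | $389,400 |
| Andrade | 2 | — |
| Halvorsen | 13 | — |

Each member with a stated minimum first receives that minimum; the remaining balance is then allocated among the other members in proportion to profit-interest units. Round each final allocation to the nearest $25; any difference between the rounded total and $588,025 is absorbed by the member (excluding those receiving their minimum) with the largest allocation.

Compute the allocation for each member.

Guaranteed amounts: Nwosu $389,400. Residual $198,625.
Residual split over remaining profit-interest units 15: Andrade 26,483.33 → $26,475; Halvorsen 172,141.67 → $172,150.

Nwosu: $389,400 · Andrade: $26,475 · Halvorsen: $172,150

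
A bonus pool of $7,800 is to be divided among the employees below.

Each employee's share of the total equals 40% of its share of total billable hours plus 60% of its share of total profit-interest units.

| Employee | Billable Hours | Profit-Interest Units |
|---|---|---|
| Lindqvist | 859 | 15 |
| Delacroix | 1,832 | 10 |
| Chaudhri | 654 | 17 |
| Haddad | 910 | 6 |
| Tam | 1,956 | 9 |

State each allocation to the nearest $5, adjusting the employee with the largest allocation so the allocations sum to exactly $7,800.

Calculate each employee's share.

Lindqvist: $1,665 · Delacroix: $1,740 · Chaudhri: $1,725 · Haddad: $950 · Tam: $1,720

Billable hours total 6,211; profit-interest units total 57.
Composite weights (40% billable hours + 60% profit-interest units): Lindqvist 0.2132; Delacroix 0.2232; Chaudhri 0.2211; Haddad 0.1218; Tam 0.2207.
Unrounded shares: Lindqvist 1,663.08; Delacroix 1,741.33; Chaudhri 1,724.32; Haddad 949.76; Tam 1,721.51.
After rounding ($5): Lindqvist $1,665; Delacroix $1,740; Chaudhri $1,725; Haddad $950; Tam $1,720. Sum = $7,800.
No rounding difference to absorb.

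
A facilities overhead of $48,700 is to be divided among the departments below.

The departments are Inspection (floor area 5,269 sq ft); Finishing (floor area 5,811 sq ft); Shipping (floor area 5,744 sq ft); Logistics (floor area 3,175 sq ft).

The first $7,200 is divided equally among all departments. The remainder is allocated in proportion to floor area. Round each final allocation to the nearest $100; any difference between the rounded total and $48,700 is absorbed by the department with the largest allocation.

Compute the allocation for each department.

Inspection: $12,700; Finishing: $13,900; Shipping: $13,700; Logistics: $8,400

$7,200 shared equally gives $1,800 per department.
Remainder $41,500 by floor area (total 19,999): Inspection 10,933.72 → $10,900; Finishing 12,058.43 → $12,100; Shipping 11,919.40 → $11,900; Logistics 6,588.45 → $6,600.
Totals: Inspection $1,800 + $10,900 = $12,700; Finishing $1,800 + $12,100 = $13,900; Shipping $1,800 + $11,900 = $13,700; Logistics $1,800 + $6,600 = $8,400.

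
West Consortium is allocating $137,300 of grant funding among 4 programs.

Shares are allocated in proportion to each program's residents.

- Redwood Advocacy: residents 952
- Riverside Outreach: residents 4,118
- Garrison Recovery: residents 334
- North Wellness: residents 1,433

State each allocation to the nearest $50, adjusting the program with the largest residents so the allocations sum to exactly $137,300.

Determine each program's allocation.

Redwood Advocacy: $19,100; Riverside Outreach: $82,700; Garrison Recovery: $6,700; North Wellness: $28,800

Combined residents = 952 + 4,118 + 334 + 1,433 = 6,837.
Proportional shares: Redwood Advocacy 19,117.98; Riverside Outreach 82,697.29; Garrison Recovery 6,707.36; North Wellness 28,777.37.
After rounding ($50): Redwood Advocacy $19,100; Riverside Outreach $82,700; Garrison Recovery $6,700; North Wellness $28,800. Sum = $137,300.
Sum already equals the total — no adjustment.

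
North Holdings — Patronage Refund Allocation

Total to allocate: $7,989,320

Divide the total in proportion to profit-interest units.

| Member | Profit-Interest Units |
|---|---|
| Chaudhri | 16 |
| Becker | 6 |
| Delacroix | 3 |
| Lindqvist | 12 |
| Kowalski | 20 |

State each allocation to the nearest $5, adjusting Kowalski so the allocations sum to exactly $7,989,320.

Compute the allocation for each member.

Sum of profit-interest units: 57.
Pro-rata amounts: Chaudhri 16/57 × $7,989,320 = 2,242,616.14; Becker 6/57 × $7,989,320 = 840,981.05; Delacroix 3/57 × $7,989,320 = 420,490.53; Lindqvist 12/57 × $7,989,320 = 1,681,962.11; Kowalski 20/57 × $7,989,320 = 2,803,270.18.
At nearest $5: Chaudhri $2,242,615; Becker $840,980; Delacroix $420,490; Lindqvist $1,681,960; Kowalski $2,803,270. Sum = $7,989,315.
Difference $7,989,320 − $7,989,315 = +$5 applied to Kowalski: Kowalski becomes $2,803,275.

Chaudhri: $2,242,615 · Becker: $840,980 · Delacroix: $420,490 · Lindqvist: $1,681,960 · Kowalski: $2,803,275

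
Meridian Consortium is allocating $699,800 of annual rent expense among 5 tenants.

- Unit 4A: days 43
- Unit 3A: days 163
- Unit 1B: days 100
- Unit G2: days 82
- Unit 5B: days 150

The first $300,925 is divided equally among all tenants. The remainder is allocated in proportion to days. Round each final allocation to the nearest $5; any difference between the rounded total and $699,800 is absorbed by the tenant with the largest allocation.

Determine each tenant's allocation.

Equal tier: $300,925 ÷ 5 = $60,185 apiece.
Remainder $398,875 by days (total 538): Unit 4A 31,880.34 → $31,880; Unit 3A 120,848.75 → $120,850; Unit 1B 74,140.33 → $74,140; Unit G2 60,795.07 → $60,795; Unit 5B 111,210.50 → $111,210.
Totals: Unit 4A $60,185 + $31,880 = $92,065; Unit 3A $60,185 + $120,850 = $181,035; Unit 1B $60,185 + $74,140 = $134,325; Unit G2 $60,185 + $60,795 = $120,980; Unit 5B $60,185 + $111,210 = $171,395.

Unit 4A: $92,065; Unit 3A: $181,035; Unit 1B: $134,325; Unit G2: $120,980; Unit 5B: $171,395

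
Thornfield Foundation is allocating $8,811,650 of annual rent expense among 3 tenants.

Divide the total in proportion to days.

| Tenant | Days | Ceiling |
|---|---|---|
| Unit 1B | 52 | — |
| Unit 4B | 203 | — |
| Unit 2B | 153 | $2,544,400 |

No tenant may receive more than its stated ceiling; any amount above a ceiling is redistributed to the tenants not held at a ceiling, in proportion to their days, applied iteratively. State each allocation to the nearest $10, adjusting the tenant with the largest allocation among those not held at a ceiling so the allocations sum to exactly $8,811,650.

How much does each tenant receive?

Unit 1B: $1,278,030 | Unit 4B: $4,989,220 | Unit 2B: $2,544,400

Combined days = 408.
Pro-rata shares before constraints: Unit 1B 1,123,053.43; Unit 4B 4,384,227.82; Unit 2B 3,304,368.75.
Cap binds for Unit 2B ($2,544,400); balance $6,267,250 reallocated over remaining days 255.
Redistributed shares: Unit 1B 1,278,027.45 → $1,278,030; Unit 4B 4,989,222.55 → $4,989,220.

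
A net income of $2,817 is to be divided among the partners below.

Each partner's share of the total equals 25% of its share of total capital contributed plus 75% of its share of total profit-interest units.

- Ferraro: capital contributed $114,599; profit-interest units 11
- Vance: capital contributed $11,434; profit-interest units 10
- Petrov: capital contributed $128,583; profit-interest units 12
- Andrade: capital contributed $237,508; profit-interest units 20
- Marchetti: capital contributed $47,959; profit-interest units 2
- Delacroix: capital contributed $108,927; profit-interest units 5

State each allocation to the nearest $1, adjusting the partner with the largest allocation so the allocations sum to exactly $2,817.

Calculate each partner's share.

Ferraro: $512; Vance: $365; Petrov: $562; Andrade: $962; Marchetti: $122; Delacroix: $294

Capital contributed total 649,010; profit-interest units total 60.
Composite weights (25% capital contributed + 75% profit-interest units): Ferraro 0.1816; Vance 0.1294; Petrov 0.1995; Andrade 0.3415; Marchetti 0.0435; Delacroix 0.1045.
Unrounded shares: Ferraro 511.69; Vance 364.53; Petrov 562.08; Andrade 961.97; Marchetti 122.47; Delacroix 294.26.
Rounded to nearest $1: Ferraro $512; Vance $365; Petrov $562; Andrade $962; Marchetti $122; Delacroix $294. Sum = $2,817.
Rounded total matches; no reconciliation needed.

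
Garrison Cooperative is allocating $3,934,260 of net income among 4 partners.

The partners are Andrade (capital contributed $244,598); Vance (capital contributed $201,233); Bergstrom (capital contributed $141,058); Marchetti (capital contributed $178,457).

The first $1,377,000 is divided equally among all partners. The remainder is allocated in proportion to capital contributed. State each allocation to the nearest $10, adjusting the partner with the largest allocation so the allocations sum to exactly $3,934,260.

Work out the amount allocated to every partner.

Andrade: $1,161,530 | Vance: $1,016,630 | Bergstrom: $815,570 | Marchetti: $940,530

First tranche $1,377,000 split equally: $344,250 each.
Remainder $2,557,260 by capital contributed (total 765,346): Andrade 817,278.30 → $817,280; Vance 672,382.30 → $672,380; Bergstrom 471,318.83 → $471,320; Marchetti 596,280.57 → $596,280.
Totals: Andrade $344,250 + $817,280 = $1,161,530; Vance $344,250 + $672,380 = $1,016,630; Bergstrom $344,250 + $471,320 = $815,570; Marchetti $344,250 + $596,280 = $940,530.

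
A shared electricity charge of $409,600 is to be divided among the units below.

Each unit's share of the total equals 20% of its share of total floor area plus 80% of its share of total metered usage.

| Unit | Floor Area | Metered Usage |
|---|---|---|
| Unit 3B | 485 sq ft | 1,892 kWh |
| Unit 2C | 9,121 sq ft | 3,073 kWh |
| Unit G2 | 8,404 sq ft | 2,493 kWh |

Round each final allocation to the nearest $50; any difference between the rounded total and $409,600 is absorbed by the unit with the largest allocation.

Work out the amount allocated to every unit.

Unit 3B: $85,350 · Unit 2C: $176,500 · Unit G2: $147,750

Floor area total 18,010; metered usage total 7,458.
Combined weights (20% floor area + 80% metered usage): Unit 3B 0.2083; Unit 2C 0.4309; Unit G2 0.3607.
Raw shares: Unit 3B 85,334.32; Unit 2C 176,505.15; Unit G2 147,760.52.
After rounding ($50): Unit 3B $85,350; Unit 2C $176,500; Unit G2 $147,750. Sum = $409,600.
No rounding difference to absorb.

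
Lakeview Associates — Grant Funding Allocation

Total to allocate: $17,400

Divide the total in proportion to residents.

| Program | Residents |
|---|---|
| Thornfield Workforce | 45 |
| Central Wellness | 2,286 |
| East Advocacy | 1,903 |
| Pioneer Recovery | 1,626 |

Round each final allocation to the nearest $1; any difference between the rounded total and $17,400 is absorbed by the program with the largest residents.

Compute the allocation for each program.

Combined residents = 45 + 2,286 + 1,903 + 1,626 = 5,860.
Proportional shares: Thornfield Workforce 133.62; Central Wellness 6,787.78; East Advocacy 5,650.55; Pioneer Recovery 4,828.05.
Rounded to nearest $1: Thornfield Workforce $134; Central Wellness $6,788; East Advocacy $5,651; Pioneer Recovery $4,828. Sum = $17,401.
Difference $17,400 − $17,401 = −$1 applied to largest residents (Central Wellness): Central Wellness becomes $6,787.

Thornfield Workforce: $134 · Central Wellness: $6,787 · East Advocacy: $5,651 · Pioneer Recovery: $4,828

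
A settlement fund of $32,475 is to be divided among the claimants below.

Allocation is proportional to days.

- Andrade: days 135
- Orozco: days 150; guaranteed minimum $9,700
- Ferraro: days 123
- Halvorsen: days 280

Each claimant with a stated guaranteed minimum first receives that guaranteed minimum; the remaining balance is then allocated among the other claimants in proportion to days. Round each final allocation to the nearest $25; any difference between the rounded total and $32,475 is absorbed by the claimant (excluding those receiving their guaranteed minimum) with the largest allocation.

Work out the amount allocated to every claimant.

Minimums first: Orozco $9,700. Balance $22,775.
Balance split over remaining days 538: Andrade 5,714.92 → $5,725; Ferraro 5,206.92 → $5,200; Halvorsen 11,853.16 → $11,850.

Andrade: $5,725; Orozco: $9,700; Ferraro: $5,200; Halvorsen: $11,850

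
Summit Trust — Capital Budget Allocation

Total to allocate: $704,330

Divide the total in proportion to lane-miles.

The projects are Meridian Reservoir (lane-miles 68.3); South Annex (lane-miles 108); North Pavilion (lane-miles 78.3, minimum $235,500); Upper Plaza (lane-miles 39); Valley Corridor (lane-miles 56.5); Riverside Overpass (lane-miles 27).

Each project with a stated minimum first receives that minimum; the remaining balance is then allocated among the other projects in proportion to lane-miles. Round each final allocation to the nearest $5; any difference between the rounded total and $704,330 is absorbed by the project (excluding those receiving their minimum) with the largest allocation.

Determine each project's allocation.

Meridian Reservoir: $107,165 | South Annex: $169,455 | North Pavilion: $235,500 | Upper Plaza: $61,195 | Valley Corridor: $88,650 | Riverside Overpass: $42,365

Minimums first: North Pavilion $235,500. Balance $468,830.
Balance split over remaining lane-miles 298.8: Meridian Reservoir 107,165.63 → $107,165; South Annex 169,456.63 → $169,455; Upper Plaza 61,192.67 → $61,195; Valley Corridor 88,650.92 → $88,650; Riverside Overpass 42,364.16 → $42,365.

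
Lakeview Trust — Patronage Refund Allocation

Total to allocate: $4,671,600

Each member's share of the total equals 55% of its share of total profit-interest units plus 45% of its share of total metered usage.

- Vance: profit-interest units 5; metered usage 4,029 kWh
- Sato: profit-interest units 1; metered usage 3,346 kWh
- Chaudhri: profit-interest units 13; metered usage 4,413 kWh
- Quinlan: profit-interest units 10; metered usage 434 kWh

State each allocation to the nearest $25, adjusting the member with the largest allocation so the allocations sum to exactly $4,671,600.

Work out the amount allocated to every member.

Vance: $1,136,000 · Sato: $664,125 · Chaudhri: $1,910,825 · Quinlan: $960,650

Totals — profit-interest units 29, metered usage 12,222.
Combined weights (55% profit-interest units + 45% metered usage): Vance 0.2432; Sato 0.1422; Chaudhri 0.4090; Quinlan 0.2056.
Pro-rata amounts: Vance 1,135,996.42; Sato 664,121.17; Chaudhri 1,910,840.03; Quinlan 960,642.38.
Rounded to nearest $25: Vance $1,136,000; Sato $664,125; Chaudhri $1,910,850; Quinlan $960,650. Sum = $4,671,625.
Difference $4,671,600 − $4,671,625 = −$25 applied to largest allocation (Chaudhri): Chaudhri becomes $1,910,825.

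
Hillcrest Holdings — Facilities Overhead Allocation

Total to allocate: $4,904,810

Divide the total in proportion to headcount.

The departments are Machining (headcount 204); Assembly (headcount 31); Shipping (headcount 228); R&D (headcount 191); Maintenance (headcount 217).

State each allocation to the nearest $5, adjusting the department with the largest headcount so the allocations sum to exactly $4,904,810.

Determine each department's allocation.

Machining: $1,148,775; Assembly: $174,570; Shipping: $1,283,920; R&D: $1,075,565; Maintenance: $1,221,980

Sum of headcount: 871.
Raw shares: Machining 204/871 × $4,904,810 = 1,148,772.95; Assembly 31/871 × $4,904,810 = 174,568.44; Shipping 228/871 × $4,904,810 = 1,283,922.71; R&D 191/871 × $4,904,810 = 1,075,566.83; Maintenance 217/871 × $4,904,810 = 1,221,979.07.
After rounding ($5): Machining $1,148,775; Assembly $174,570; Shipping $1,283,925; R&D $1,075,565; Maintenance $1,221,980. Sum = $4,904,815.
Difference $4,904,810 − $4,904,815 = −$5 applied to largest headcount (Shipping): Shipping becomes $1,283,920.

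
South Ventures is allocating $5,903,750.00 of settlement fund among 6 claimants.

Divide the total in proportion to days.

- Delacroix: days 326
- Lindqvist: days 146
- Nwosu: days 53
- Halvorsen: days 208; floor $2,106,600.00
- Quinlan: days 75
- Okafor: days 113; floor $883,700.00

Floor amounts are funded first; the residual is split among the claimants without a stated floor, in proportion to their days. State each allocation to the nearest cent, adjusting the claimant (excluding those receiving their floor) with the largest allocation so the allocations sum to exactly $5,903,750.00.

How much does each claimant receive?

Delacroix: $1,582,974.50 · Lindqvist: $708,939.50 · Nwosu: $257,354.75 · Halvorsen: $2,106,600.00 · Quinlan: $364,181.25 · Okafor: $883,700.00

Fund the minimums — Halvorsen $2,106,600.00; Okafor $883,700.00. Residual $2,913,450.00.
Residual split over remaining days 600: Delacroix 1,582,974.5000 → $1,582,974.50; Lindqvist 708,939.5000 → $708,939.50; Nwosu 257,354.7500 → $257,354.75; Quinlan 364,181.2500 → $364,181.25.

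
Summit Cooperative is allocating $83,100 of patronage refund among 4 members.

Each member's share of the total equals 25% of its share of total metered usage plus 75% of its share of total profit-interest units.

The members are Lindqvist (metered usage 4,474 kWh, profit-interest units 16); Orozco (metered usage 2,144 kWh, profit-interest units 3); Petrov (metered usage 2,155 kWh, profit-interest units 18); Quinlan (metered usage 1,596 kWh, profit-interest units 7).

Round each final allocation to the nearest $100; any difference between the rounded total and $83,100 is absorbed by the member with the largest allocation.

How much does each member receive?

Lindqvist: $31,700; Orozco: $8,500; Petrov: $29,800; Quinlan: $13,100

Metered usage total 10,369; profit-interest units total 44.
Combined weights (25% metered usage + 75% profit-interest units): Lindqvist 0.3806; Orozco 0.1028; Petrov 0.3588; Quinlan 0.1578.
Raw shares: Lindqvist 31,627.60; Orozco 8,545.08; Petrov 29,814.28; Quinlan 13,113.04.
Rounded to nearest $100: Lindqvist $31,600; Orozco $8,500; Petrov $29,800; Quinlan $13,100. Sum = $83,000.
Difference $83,100 − $83,000 = +$100 applied to largest allocation (Lindqvist): Lindqvist becomes $31,700.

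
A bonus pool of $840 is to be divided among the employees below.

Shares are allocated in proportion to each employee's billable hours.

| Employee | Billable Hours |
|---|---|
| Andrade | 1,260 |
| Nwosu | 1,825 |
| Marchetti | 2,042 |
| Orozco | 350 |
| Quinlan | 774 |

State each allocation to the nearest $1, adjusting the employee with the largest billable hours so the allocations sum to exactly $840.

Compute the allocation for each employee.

Andrade: $169 | Nwosu: $245 | Marchetti: $275 | Orozco: $47 | Quinlan: $104

Sum of billable hours: 6,251.
Pro-rata amounts: Andrade 1,260/6,251 × $840 = 169.32; Nwosu 1,825/6,251 × $840 = 245.24; Marchetti 2,042/6,251 × $840 = 274.40; Orozco 350/6,251 × $840 = 47.03; Quinlan 774/6,251 × $840 = 104.01.
Rounded to nearest $1: Andrade $169; Nwosu $245; Marchetti $274; Orozco $47; Quinlan $104. Sum = $839.
Difference $840 − $839 = +$1 applied to largest billable hours (Marchetti): Marchetti becomes $275.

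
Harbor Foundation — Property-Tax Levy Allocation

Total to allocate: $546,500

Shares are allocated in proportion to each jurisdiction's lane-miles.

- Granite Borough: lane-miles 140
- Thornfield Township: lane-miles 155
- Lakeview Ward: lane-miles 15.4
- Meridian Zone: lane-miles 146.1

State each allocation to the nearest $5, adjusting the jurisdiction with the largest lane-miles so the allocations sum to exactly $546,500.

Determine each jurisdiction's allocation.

Granite Borough: $167,600; Thornfield Township: $185,560; Lakeview Ward: $18,435; Meridian Zone: $174,905

Combined lane-miles = 140 + 155 + 15.4 + 146.1 = 456.5.
Pro-rata amounts: Granite Borough 167,601.31; Thornfield Township 185,558.60; Lakeview Ward 18,436.14; Meridian Zone 174,903.94.
At nearest $5: Granite Borough $167,600; Thornfield Township $185,560; Lakeview Ward $18,435; Meridian Zone $174,905. Sum = $546,500.
Sum already equals the total — no adjustment.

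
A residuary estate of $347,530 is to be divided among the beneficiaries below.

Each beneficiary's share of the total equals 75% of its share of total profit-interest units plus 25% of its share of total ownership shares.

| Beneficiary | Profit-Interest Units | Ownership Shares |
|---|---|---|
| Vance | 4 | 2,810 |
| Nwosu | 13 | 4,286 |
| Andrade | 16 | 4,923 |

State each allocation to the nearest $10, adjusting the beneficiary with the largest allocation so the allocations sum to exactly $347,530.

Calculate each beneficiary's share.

Profit-interest units total 33; ownership shares total 12,019.
Blended shares (75% profit-interest units + 25% ownership shares): Vance 0.1494; Nwosu 0.3846; Andrade 0.4660.
Raw shares: Vance 51,906.46; Nwosu 133,661.80; Andrade 161,961.74.
Rounded to nearest $10: Vance $51,910; Nwosu $133,660; Andrade $161,960. Sum = $347,530.
Rounded total matches; no reconciliation needed.

Vance: $51,910; Nwosu: $133,660; Andrade: $161,960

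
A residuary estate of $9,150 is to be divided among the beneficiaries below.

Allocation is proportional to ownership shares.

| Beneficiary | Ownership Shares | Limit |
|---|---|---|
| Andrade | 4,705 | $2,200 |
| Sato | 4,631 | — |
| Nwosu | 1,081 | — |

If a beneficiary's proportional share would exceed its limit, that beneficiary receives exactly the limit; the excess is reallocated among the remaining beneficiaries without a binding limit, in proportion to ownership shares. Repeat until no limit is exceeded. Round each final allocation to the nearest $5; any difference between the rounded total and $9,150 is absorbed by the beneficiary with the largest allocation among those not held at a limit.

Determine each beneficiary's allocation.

Sum of ownership shares: 10,417.
Proportional shares (ignoring caps): Andrade 4,132.74; Sato 4,067.74; Nwosu 949.52.
Held at cap: Andrade ($2,200); remaining pool $6,950 reallocated over remaining ownership shares 5,712.
Redistributed shares: Sato 5,634.71 → $5,635; Nwosu 1,315.29 → $1,315.

Andrade: $2,200 | Sato: $5,635 | Nwosu: $1,315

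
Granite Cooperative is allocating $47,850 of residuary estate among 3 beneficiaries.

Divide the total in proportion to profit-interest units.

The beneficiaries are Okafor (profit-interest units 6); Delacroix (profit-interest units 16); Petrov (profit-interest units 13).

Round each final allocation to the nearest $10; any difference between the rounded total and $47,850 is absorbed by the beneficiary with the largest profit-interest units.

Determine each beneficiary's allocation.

Okafor: $8,200; Delacroix: $21,880; Petrov: $17,770

Profit-interest units total: 35.
Unrounded shares: Okafor 6/35 × $47,850 = 8,202.86; Delacroix 16/35 × $47,850 = 21,874.29; Petrov 13/35 × $47,850 = 17,772.86.
At nearest $10: Okafor $8,200; Delacroix $21,870; Petrov $17,770. Sum = $47,840.
Difference $47,850 − $47,840 = +$10 applied to largest profit-interest units (Delacroix): Delacroix becomes $21,880.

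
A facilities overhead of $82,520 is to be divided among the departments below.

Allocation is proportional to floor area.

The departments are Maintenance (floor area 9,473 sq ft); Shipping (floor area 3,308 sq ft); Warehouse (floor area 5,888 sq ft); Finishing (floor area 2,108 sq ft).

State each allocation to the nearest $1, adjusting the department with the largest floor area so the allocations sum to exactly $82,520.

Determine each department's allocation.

Total floor area = 20,777.
Proportional shares: Maintenance 9,473/20,777 × $82,520 = 37,623.91; Shipping 3,308/20,777 × $82,520 = 13,138.38; Warehouse 5,888/20,777 × $82,520 = 23,385.37; Finishing 2,108/20,777 × $82,520 = 8,372.34.
At nearest $1: Maintenance $37,624; Shipping $13,138; Warehouse $23,385; Finishing $8,372. Sum = $82,519.
Difference $82,520 − $82,519 = +$1 applied to largest floor area (Maintenance): Maintenance becomes $37,625.

Maintenance: $37,625; Shipping: $13,138; Warehouse: $23,385; Finishing: $8,372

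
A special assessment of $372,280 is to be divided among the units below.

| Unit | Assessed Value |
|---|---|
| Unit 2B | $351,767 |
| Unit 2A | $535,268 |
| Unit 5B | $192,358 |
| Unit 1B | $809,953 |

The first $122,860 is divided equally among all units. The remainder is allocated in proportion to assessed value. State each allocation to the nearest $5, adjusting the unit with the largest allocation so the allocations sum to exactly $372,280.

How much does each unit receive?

$122,860 shared equally gives $30,715 per unit.
Remainder $249,420 by assessed value (total 1,889,346): Unit 2B 46,438.15 → $46,440; Unit 2A 70,662.83 → $70,665; Unit 5B 25,393.94 → $25,395; Unit 1B 106,925.08 → $106,925.
Rounding difference −$5 on remainder applied to Unit 1B.
Totals: Unit 2B $30,715 + $46,440 = $77,155; Unit 2A $30,715 + $70,665 = $101,380; Unit 5B $30,715 + $25,395 = $56,110; Unit 1B $30,715 + $106,920 = $137,635.

Unit 2B: $77,155 | Unit 2A: $101,380 | Unit 5B: $56,110 | Unit 1B: $137,635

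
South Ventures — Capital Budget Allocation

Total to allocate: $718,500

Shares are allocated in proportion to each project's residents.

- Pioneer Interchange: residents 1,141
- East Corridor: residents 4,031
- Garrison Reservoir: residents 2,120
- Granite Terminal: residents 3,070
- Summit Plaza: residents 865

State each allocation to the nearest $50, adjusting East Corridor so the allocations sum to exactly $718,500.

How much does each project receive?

Residents total: 11,227.
Pro-rata amounts: Pioneer Interchange 1,141/11,227 × $718,500 = 73,021.15; East Corridor 4,031/11,227 × $718,500 = 257,973.95; Garrison Reservoir 2,120/11,227 × $718,500 = 135,674.71; Granite Terminal 3,070/11,227 × $718,500 = 196,472.34; Summit Plaza 865/11,227 × $718,500 = 55,357.84.
After rounding ($50): Pioneer Interchange $73,000; East Corridor $257,950; Garrison Reservoir $135,650; Granite Terminal $196,450; Summit Plaza $55,350. Sum = $718,400.
Difference $718,500 − $718,400 = +$100 applied to East Corridor: East Corridor becomes $258,050.

Pioneer Interchange: $73,000; East Corridor: $258,050; Garrison Reservoir: $135,650; Granite Terminal: $196,450; Summit Plaza: $55,350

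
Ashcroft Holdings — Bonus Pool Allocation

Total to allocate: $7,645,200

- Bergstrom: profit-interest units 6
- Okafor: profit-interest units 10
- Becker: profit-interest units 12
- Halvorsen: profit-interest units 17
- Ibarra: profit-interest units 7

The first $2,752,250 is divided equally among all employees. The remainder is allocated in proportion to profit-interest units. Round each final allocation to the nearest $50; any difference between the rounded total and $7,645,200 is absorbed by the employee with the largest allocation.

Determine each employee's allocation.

First tranche $2,752,250 split equally: $550,450 each.
Remainder $4,892,950 by profit-interest units (total 52): Bergstrom 564,571.15 → $564,550; Okafor 940,951.92 → $940,950; Becker 1,129,142.31 → $1,129,150; Halvorsen 1,599,618.27 → $1,599,600; Ibarra 658,666.35 → $658,650.
Rounding difference +$50 on remainder applied to Halvorsen.
Totals: Bergstrom $550,450 + $564,550 = $1,115,000; Okafor $550,450 + $940,950 = $1,491,400; Becker $550,450 + $1,129,150 = $1,679,600; Halvorsen $550,450 + $1,599,650 = $2,150,100; Ibarra $550,450 + $658,650 = $1,209,100.

Bergstrom: $1,115,000; Okafor: $1,491,400; Becker: $1,679,600; Halvorsen: $2,150,100; Ibarra: $1,209,100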